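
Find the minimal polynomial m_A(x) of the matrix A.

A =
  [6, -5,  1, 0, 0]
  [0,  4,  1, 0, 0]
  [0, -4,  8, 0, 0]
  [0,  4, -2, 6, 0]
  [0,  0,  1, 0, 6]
x^3 - 18*x^2 + 108*x - 216

The characteristic polynomial is χ_A(x) = (x - 6)^5, so the eigenvalues are known. The minimal polynomial is
  m_A(x) = Π_λ (x − λ)^{k_λ}
where k_λ is the size of the *largest* Jordan block for λ (equivalently, the smallest k with (A − λI)^k v = 0 for every generalised eigenvector v of λ).

  λ = 6: largest Jordan block has size 3, contributing (x − 6)^3

So m_A(x) = (x - 6)^3 = x^3 - 18*x^2 + 108*x - 216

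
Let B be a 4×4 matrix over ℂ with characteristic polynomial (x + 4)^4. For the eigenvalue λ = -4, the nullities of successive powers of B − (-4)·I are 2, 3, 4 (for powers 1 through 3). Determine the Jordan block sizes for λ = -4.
Block sizes for λ = -4: [3, 1]

From the dimensions of kernels of powers, the number of Jordan blocks of size at least j is d_j − d_{j−1} where d_j = dim ker(N^j) (with d_0 = 0). Computing the differences gives [2, 1, 1].
The number of blocks of size exactly k is (#blocks of size ≥ k) − (#blocks of size ≥ k + 1), so the partition is: 1 block(s) of size 1, 1 block(s) of size 3.
In nonincreasing order the block sizes are [3, 1].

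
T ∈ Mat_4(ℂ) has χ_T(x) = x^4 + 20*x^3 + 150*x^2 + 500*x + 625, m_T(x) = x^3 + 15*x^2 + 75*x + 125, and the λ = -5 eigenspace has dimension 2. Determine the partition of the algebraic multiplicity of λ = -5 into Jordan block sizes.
Block sizes for λ = -5: [3, 1]

Step 1 — from the characteristic polynomial, algebraic multiplicity of λ = -5 is 4. From dim ker(T − (-5)·I) = 2, there are exactly 2 Jordan blocks for λ = -5.
Step 2 — from the minimal polynomial, the factor (x + 5)^3 tells us the largest block for λ = -5 has size 3.
Step 3 — with total size 4, 2 blocks, and largest block 3, the block sizes (in nonincreasing order) are [3, 1].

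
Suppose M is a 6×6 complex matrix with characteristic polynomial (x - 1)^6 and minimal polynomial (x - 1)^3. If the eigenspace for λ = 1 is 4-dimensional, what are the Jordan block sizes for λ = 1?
Block sizes for λ = 1: [3, 1, 1, 1]

Step 1 — from the characteristic polynomial, algebraic multiplicity of λ = 1 is 6. From dim ker(M − (1)·I) = 4, there are exactly 4 Jordan blocks for λ = 1.
Step 2 — from the minimal polynomial, the factor (x − 1)^3 tells us the largest block for λ = 1 has size 3.
Step 3 — with total size 6, 4 blocks, and largest block 3, the block sizes (in nonincreasing order) are [3, 1, 1, 1].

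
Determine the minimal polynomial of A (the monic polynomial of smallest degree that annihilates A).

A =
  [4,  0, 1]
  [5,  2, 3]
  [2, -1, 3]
x^3 - 9*x^2 + 27*x - 27

The characteristic polynomial is χ_A(x) = (x - 3)^3, so the eigenvalues are known. The minimal polynomial is
  m_A(x) = Π_λ (x − λ)^{k_λ}
where k_λ is the size of the *largest* Jordan block for λ (equivalently, the smallest k with (A − λI)^k v = 0 for every generalised eigenvector v of λ).

  λ = 3: largest Jordan block has size 3, contributing (x − 3)^3

So m_A(x) = (x - 3)^3 = x^3 - 9*x^2 + 27*x - 27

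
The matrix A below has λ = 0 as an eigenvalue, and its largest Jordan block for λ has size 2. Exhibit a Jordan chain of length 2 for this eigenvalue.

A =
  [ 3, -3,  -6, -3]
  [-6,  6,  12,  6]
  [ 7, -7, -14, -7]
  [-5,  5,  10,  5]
A Jordan chain for λ = 0 of length 2:
v_1 = (3, -6, 7, -5)ᵀ
v_2 = (1, 0, 0, 0)ᵀ

Let N = A − (0)·I. We want v_2 with N^2 v_2 = 0 but N^1 v_2 ≠ 0; then v_{j-1} := N · v_j for j = 2, …, 2.

Pick v_2 = (1, 0, 0, 0)ᵀ.
Then v_1 = N · v_2 = (3, -6, 7, -5)ᵀ.

Sanity check: (A − (0)·I) v_1 = (0, 0, 0, 0)ᵀ = 0. ✓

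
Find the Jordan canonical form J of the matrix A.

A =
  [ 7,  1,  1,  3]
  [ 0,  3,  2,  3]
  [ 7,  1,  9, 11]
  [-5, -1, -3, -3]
J_3(4) ⊕ J_1(4)

The characteristic polynomial is
  det(x·I − A) = x^4 - 16*x^3 + 96*x^2 - 256*x + 256 = (x - 4)^4

Eigenvalues and multiplicities (the geometric multiplicity of λ is n − rank(A − λI), which equals the number of Jordan blocks for λ):
  λ = 4: algebraic multiplicity = 4, geometric multiplicity = 2

Determining the block sizes for each eigenvalue:
  λ = 4: with am = 4 and gm = 2, the partition is not yet determined (e.g. several partitions of 4 into 2 parts exist). Let N = A − (4)·I. Computing rank(N^1) = 2, rank(N^2) = 1, rank(N^3) = 0; the number of blocks of size ≥ j is rank(N^{j−1}) − rank(N^j), giving [2, 1, 1]. So we have 1 block(s) of size 3, 1 block(s) of size 1 → block sizes [3, 1]

Assembling the blocks gives a Jordan form
J =
  [4, 1, 0, 0]
  [0, 4, 1, 0]
  [0, 0, 4, 0]
  [0, 0, 0, 4]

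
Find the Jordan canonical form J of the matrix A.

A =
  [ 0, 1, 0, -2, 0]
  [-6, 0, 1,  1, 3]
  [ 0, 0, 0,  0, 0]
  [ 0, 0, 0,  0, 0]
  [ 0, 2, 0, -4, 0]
J_3(0) ⊕ J_1(0) ⊕ J_1(0)

The characteristic polynomial is
  det(x·I − A) = x^5

Eigenvalues and multiplicities (the geometric multiplicity of λ is n − rank(A − λI), which equals the number of Jordan blocks for λ):
  λ = 0: algebraic multiplicity = 5, geometric multiplicity = 3

Determining the block sizes for each eigenvalue:
  λ = 0: with am = 5 and gm = 3, the partition is not yet determined (e.g. several partitions of 5 into 3 parts exist). Let N = A − (0)·I. Computing rank(N^1) = 2, rank(N^2) = 1, rank(N^3) = 0; the number of blocks of size ≥ j is rank(N^{j−1}) − rank(N^j), giving [3, 1, 1]. So we have 1 block(s) of size 3, 2 block(s) of size 1 → block sizes [3, 1, 1]

Assembling the blocks gives a Jordan form
J =
  [0, 1, 0, 0, 0]
  [0, 0, 1, 0, 0]
  [0, 0, 0, 0, 0]
  [0, 0, 0, 0, 0]
  [0, 0, 0, 0, 0]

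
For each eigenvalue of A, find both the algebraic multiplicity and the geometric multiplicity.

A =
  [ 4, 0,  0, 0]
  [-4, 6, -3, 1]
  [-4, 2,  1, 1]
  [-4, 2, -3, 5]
λ = 4: alg = 4, geom = 3

Step 1 — factor the characteristic polynomial to read off the algebraic multiplicities:
  χ_A(x) = (x - 4)^4

Step 2 — compute geometric multiplicities via the rank-nullity identity g(λ) = n − rank(A − λI):
  rank(A − (4)·I) = 1, so dim ker(A − (4)·I) = n − 1 = 3

Summary:
  λ = 4: algebraic multiplicity = 4, geometric multiplicity = 3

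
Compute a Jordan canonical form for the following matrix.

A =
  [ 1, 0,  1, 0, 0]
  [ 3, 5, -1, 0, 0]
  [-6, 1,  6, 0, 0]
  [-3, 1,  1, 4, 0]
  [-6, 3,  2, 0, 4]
J_3(4) ⊕ J_1(4) ⊕ J_1(4)

The characteristic polynomial is
  det(x·I − A) = x^5 - 20*x^4 + 160*x^3 - 640*x^2 + 1280*x - 1024 = (x - 4)^5

Eigenvalues and multiplicities (the geometric multiplicity of λ is n − rank(A − λI), which equals the number of Jordan blocks for λ):
  λ = 4: algebraic multiplicity = 5, geometric multiplicity = 3

Determining the block sizes for each eigenvalue:
  λ = 4: with am = 5 and gm = 3, the partition is not yet determined (e.g. several partitions of 5 into 3 parts exist). Let N = A − (4)·I. Computing rank(N^1) = 2, rank(N^2) = 1, rank(N^3) = 0; the number of blocks of size ≥ j is rank(N^{j−1}) − rank(N^j), giving [3, 1, 1]. So we have 1 block(s) of size 3, 2 block(s) of size 1 → block sizes [3, 1, 1]

Assembling the blocks gives a Jordan form
J =
  [4, 1, 0, 0, 0]
  [0, 4, 1, 0, 0]
  [0, 0, 4, 0, 0]
  [0, 0, 0, 4, 0]
  [0, 0, 0, 0, 4]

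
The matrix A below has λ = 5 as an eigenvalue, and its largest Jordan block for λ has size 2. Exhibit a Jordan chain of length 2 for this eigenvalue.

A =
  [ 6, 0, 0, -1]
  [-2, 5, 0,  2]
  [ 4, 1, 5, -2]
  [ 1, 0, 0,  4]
A Jordan chain for λ = 5 of length 2:
v_1 = (1, -2, 4, 1)ᵀ
v_2 = (1, 0, 0, 0)ᵀ

Let N = A − (5)·I. We want v_2 with N^2 v_2 = 0 but N^1 v_2 ≠ 0; then v_{j-1} := N · v_j for j = 2, …, 2.

Pick v_2 = (1, 0, 0, 0)ᵀ.
Then v_1 = N · v_2 = (1, -2, 4, 1)ᵀ.

Sanity check: (A − (5)·I) v_1 = (0, 0, 0, 0)ᵀ = 0. ✓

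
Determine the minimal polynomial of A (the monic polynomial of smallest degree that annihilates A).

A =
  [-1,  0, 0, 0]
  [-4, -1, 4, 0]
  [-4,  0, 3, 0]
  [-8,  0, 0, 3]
x^2 - 2*x - 3

The characteristic polynomial is χ_A(x) = (x - 3)^2*(x + 1)^2, so the eigenvalues are known. The minimal polynomial is
  m_A(x) = Π_λ (x − λ)^{k_λ}
where k_λ is the size of the *largest* Jordan block for λ (equivalently, the smallest k with (A − λI)^k v = 0 for every generalised eigenvector v of λ).

  λ = -1: largest Jordan block has size 1, contributing (x + 1)
  λ = 3: largest Jordan block has size 1, contributing (x − 3)

So m_A(x) = (x - 3)*(x + 1) = x^2 - 2*x - 3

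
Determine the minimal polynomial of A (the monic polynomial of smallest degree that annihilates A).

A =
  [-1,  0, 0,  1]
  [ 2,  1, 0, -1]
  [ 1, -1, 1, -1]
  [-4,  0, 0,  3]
x^2 - 2*x + 1

The characteristic polynomial is χ_A(x) = (x - 1)^4, so the eigenvalues are known. The minimal polynomial is
  m_A(x) = Π_λ (x − λ)^{k_λ}
where k_λ is the size of the *largest* Jordan block for λ (equivalently, the smallest k with (A − λI)^k v = 0 for every generalised eigenvector v of λ).

  λ = 1: largest Jordan block has size 2, contributing (x − 1)^2

So m_A(x) = (x - 1)^2 = x^2 - 2*x + 1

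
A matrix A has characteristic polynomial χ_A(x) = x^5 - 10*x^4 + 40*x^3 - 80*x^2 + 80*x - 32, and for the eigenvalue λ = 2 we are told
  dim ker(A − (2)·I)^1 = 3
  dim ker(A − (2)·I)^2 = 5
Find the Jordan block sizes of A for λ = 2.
Block sizes for λ = 2: [2, 2, 1]

From the dimensions of kernels of powers, the number of Jordan blocks of size at least j is d_j − d_{j−1} where d_j = dim ker(N^j) (with d_0 = 0). Computing the differences gives [3, 2].
The number of blocks of size exactly k is (#blocks of size ≥ k) − (#blocks of size ≥ k + 1), so the partition is: 1 block(s) of size 1, 2 block(s) of size 2.
In nonincreasing order the block sizes are [2, 2, 1].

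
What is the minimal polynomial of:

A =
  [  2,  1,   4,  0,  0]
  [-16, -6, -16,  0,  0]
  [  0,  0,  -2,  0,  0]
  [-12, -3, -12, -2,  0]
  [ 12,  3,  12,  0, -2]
x^2 + 4*x + 4

The characteristic polynomial is χ_A(x) = (x + 2)^5, so the eigenvalues are known. The minimal polynomial is
  m_A(x) = Π_λ (x − λ)^{k_λ}
where k_λ is the size of the *largest* Jordan block for λ (equivalently, the smallest k with (A − λI)^k v = 0 for every generalised eigenvector v of λ).

  λ = -2: largest Jordan block has size 2, contributing (x + 2)^2

So m_A(x) = (x + 2)^2 = x^2 + 4*x + 4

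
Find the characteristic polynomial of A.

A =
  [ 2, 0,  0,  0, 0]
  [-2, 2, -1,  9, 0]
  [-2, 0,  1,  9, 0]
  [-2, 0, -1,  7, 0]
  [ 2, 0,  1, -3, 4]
x^5 - 16*x^4 + 100*x^3 - 304*x^2 + 448*x - 256

Expanding det(x·I − A) (e.g. by cofactor expansion or by noting that A is similar to its Jordan form J, which has the same characteristic polynomial as A) gives
  χ_A(x) = x^5 - 16*x^4 + 100*x^3 - 304*x^2 + 448*x - 256
which factors as (x - 4)^3*(x - 2)^2. The eigenvalues (with algebraic multiplicities) are λ = 2 with multiplicity 2, λ = 4 with multiplicity 3.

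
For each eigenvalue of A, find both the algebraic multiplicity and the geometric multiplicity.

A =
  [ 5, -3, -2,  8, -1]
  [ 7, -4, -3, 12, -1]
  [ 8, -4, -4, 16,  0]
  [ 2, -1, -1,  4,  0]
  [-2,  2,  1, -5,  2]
λ = 0: alg = 2, geom = 2; λ = 1: alg = 3, geom = 1

Step 1 — factor the characteristic polynomial to read off the algebraic multiplicities:
  χ_A(x) = x^2*(x - 1)^3

Step 2 — compute geometric multiplicities via the rank-nullity identity g(λ) = n − rank(A − λI):
  rank(A − (0)·I) = 3, so dim ker(A − (0)·I) = n − 3 = 2
  rank(A − (1)·I) = 4, so dim ker(A − (1)·I) = n − 4 = 1

Summary:
  λ = 0: algebraic multiplicity = 2, geometric multiplicity = 2
  λ = 1: algebraic multiplicity = 3, geometric multiplicity = 1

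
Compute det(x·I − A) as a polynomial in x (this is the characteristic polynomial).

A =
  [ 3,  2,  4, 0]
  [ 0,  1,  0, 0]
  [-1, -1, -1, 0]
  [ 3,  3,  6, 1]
x^4 - 4*x^3 + 6*x^2 - 4*x + 1

Expanding det(x·I − A) (e.g. by cofactor expansion or by noting that A is similar to its Jordan form J, which has the same characteristic polynomial as A) gives
  χ_A(x) = x^4 - 4*x^3 + 6*x^2 - 4*x + 1
which factors as (x - 1)^4. The eigenvalues (with algebraic multiplicities) are λ = 1 with multiplicity 4.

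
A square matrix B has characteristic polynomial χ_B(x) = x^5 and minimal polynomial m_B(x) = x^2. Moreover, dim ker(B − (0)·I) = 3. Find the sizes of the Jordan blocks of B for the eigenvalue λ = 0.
Block sizes for λ = 0: [2, 2, 1]

Step 1 — from the characteristic polynomial, algebraic multiplicity of λ = 0 is 5. From dim ker(B − (0)·I) = 3, there are exactly 3 Jordan blocks for λ = 0.
Step 2 — from the minimal polynomial, the factor (x − 0)^2 tells us the largest block for λ = 0 has size 2.
Step 3 — with total size 5, 3 blocks, and largest block 2, the block sizes (in nonincreasing order) are [2, 2, 1].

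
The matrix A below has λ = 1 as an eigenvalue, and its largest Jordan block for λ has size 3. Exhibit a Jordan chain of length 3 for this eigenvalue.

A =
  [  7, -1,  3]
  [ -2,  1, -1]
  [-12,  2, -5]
A Jordan chain for λ = 1 of length 3:
v_1 = (2, 0, -4)ᵀ
v_2 = (6, -2, -12)ᵀ
v_3 = (1, 0, 0)ᵀ

Let N = A − (1)·I. We want v_3 with N^3 v_3 = 0 but N^2 v_3 ≠ 0; then v_{j-1} := N · v_j for j = 3, …, 2.

Pick v_3 = (1, 0, 0)ᵀ.
Then v_2 = N · v_3 = (6, -2, -12)ᵀ.
Then v_1 = N · v_2 = (2, 0, -4)ᵀ.

Sanity check: (A − (1)·I) v_1 = (0, 0, 0)ᵀ = 0. ✓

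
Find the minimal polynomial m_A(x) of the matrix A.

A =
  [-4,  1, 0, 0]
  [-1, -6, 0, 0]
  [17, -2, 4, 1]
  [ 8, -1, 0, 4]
x^4 + 2*x^3 - 39*x^2 - 40*x + 400

The characteristic polynomial is χ_A(x) = (x - 4)^2*(x + 5)^2, so the eigenvalues are known. The minimal polynomial is
  m_A(x) = Π_λ (x − λ)^{k_λ}
where k_λ is the size of the *largest* Jordan block for λ (equivalently, the smallest k with (A − λI)^k v = 0 for every generalised eigenvector v of λ).

  λ = -5: largest Jordan block has size 2, contributing (x + 5)^2
  λ = 4: largest Jordan block has size 2, contributing (x − 4)^2

So m_A(x) = (x - 4)^2*(x + 5)^2 = x^4 + 2*x^3 - 39*x^2 - 40*x + 400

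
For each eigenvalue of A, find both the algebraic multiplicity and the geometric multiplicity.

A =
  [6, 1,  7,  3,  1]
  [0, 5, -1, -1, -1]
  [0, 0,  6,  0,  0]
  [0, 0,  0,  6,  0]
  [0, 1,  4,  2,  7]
λ = 6: alg = 5, geom = 3

Step 1 — factor the characteristic polynomial to read off the algebraic multiplicities:
  χ_A(x) = (x - 6)^5

Step 2 — compute geometric multiplicities via the rank-nullity identity g(λ) = n − rank(A − λI):
  rank(A − (6)·I) = 2, so dim ker(A − (6)·I) = n − 2 = 3

Summary:
  λ = 6: algebraic multiplicity = 5, geometric multiplicity = 3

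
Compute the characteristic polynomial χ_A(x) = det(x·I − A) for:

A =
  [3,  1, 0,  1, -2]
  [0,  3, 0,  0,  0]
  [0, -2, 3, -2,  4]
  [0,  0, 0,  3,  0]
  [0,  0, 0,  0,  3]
x^5 - 15*x^4 + 90*x^3 - 270*x^2 + 405*x - 243

Expanding det(x·I − A) (e.g. by cofactor expansion or by noting that A is similar to its Jordan form J, which has the same characteristic polynomial as A) gives
  χ_A(x) = x^5 - 15*x^4 + 90*x^3 - 270*x^2 + 405*x - 243
which factors as (x - 3)^5. The eigenvalues (with algebraic multiplicities) are λ = 3 with multiplicity 5.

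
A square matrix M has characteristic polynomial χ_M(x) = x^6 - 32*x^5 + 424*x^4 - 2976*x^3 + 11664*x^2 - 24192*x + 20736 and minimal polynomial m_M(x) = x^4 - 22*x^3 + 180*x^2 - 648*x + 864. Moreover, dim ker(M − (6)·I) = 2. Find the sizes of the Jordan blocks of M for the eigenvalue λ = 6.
Block sizes for λ = 6: [3, 1]

Step 1 — from the characteristic polynomial, algebraic multiplicity of λ = 6 is 4. From dim ker(M − (6)·I) = 2, there are exactly 2 Jordan blocks for λ = 6.
Step 2 — from the minimal polynomial, the factor (x − 6)^3 tells us the largest block for λ = 6 has size 3.
Step 3 — with total size 4, 2 blocks, and largest block 3, the block sizes (in nonincreasing order) are [3, 1].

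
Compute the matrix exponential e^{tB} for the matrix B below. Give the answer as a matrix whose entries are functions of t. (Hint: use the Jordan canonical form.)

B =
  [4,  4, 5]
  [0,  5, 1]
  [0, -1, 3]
e^{tB} =
  [exp(4*t), -t^2*exp(4*t)/2 + 4*t*exp(4*t), -t^2*exp(4*t)/2 + 5*t*exp(4*t)]
  [0, t*exp(4*t) + exp(4*t), t*exp(4*t)]
  [0, -t*exp(4*t), -t*exp(4*t) + exp(4*t)]

Strategy: write B = P · J · P⁻¹ where J is a Jordan canonical form, so e^{tB} = P · e^{tJ} · P⁻¹, and e^{tJ} can be computed block-by-block.

B has Jordan form
J =
  [4, 1, 0]
  [0, 4, 1]
  [0, 0, 4]
(up to reordering of blocks).

Per-block formulas:
  For a 3×3 Jordan block J_3(4): exp(t · J_3(4)) = e^(4t)·(I + t·N + (t^2/2)·N^2), where N is the 3×3 nilpotent shift.

After assembling e^{tJ} and conjugating by P, we get:

e^{tB} =
  [exp(4*t), -t^2*exp(4*t)/2 + 4*t*exp(4*t), -t^2*exp(4*t)/2 + 5*t*exp(4*t)]
  [0, t*exp(4*t) + exp(4*t), t*exp(4*t)]
  [0, -t*exp(4*t), -t*exp(4*t) + exp(4*t)]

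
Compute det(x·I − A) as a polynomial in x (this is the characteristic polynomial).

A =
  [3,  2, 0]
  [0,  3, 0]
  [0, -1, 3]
x^3 - 9*x^2 + 27*x - 27

Expanding det(x·I − A) (e.g. by cofactor expansion or by noting that A is similar to its Jordan form J, which has the same characteristic polynomial as A) gives
  χ_A(x) = x^3 - 9*x^2 + 27*x - 27
which factors as (x - 3)^3. The eigenvalues (with algebraic multiplicities) are λ = 3 with multiplicity 3.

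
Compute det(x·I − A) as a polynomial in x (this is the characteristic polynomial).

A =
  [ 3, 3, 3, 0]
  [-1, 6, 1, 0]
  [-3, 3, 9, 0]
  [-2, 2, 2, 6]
x^4 - 24*x^3 + 216*x^2 - 864*x + 1296

Expanding det(x·I − A) (e.g. by cofactor expansion or by noting that A is similar to its Jordan form J, which has the same characteristic polynomial as A) gives
  χ_A(x) = x^4 - 24*x^3 + 216*x^2 - 864*x + 1296
which factors as (x - 6)^4. The eigenvalues (with algebraic multiplicities) are λ = 6 with multiplicity 4.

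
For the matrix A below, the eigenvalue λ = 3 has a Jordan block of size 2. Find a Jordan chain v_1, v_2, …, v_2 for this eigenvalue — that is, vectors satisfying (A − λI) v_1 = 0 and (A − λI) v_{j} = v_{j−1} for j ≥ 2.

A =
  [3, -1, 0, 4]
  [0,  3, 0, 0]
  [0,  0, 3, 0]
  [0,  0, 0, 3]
A Jordan chain for λ = 3 of length 2:
v_1 = (-1, 0, 0, 0)ᵀ
v_2 = (0, 1, 0, 0)ᵀ

Let N = A − (3)·I. We want v_2 with N^2 v_2 = 0 but N^1 v_2 ≠ 0; then v_{j-1} := N · v_j for j = 2, …, 2.

Pick v_2 = (0, 1, 0, 0)ᵀ.
Then v_1 = N · v_2 = (-1, 0, 0, 0)ᵀ.

Sanity check: (A − (3)·I) v_1 = (0, 0, 0, 0)ᵀ = 0. ✓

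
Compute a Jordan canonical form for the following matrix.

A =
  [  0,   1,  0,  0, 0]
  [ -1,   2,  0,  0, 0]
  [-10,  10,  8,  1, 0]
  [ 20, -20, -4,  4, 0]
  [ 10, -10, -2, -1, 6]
J_2(1) ⊕ J_2(6) ⊕ J_1(6)

The characteristic polynomial is
  det(x·I − A) = x^5 - 20*x^4 + 145*x^3 - 450*x^2 + 540*x - 216 = (x - 6)^3*(x - 1)^2

Eigenvalues and multiplicities (the geometric multiplicity of λ is n − rank(A − λI), which equals the number of Jordan blocks for λ):
  λ = 1: algebraic multiplicity = 2, geometric multiplicity = 1
  λ = 6: algebraic multiplicity = 3, geometric multiplicity = 2

Determining the block sizes for each eigenvalue:
  λ = 1: one block (gm = 1), so the single block has size am = 2 → block sizes [2]
  λ = 6: 2 blocks summing to 3 forces exactly one block of size 2 and the rest size 1 → block sizes [2, 1]

Assembling the blocks gives a Jordan form
J =
  [1, 1, 0, 0, 0]
  [0, 1, 0, 0, 0]
  [0, 0, 6, 1, 0]
  [0, 0, 0, 6, 0]
  [0, 0, 0, 0, 6]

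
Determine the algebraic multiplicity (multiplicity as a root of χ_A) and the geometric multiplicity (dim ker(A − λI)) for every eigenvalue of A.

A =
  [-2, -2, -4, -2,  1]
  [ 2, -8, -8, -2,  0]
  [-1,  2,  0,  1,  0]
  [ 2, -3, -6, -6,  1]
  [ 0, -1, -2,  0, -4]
λ = -4: alg = 5, geom = 2

Step 1 — factor the characteristic polynomial to read off the algebraic multiplicities:
  χ_A(x) = (x + 4)^5

Step 2 — compute geometric multiplicities via the rank-nullity identity g(λ) = n − rank(A − λI):
  rank(A − (-4)·I) = 3, so dim ker(A − (-4)·I) = n − 3 = 2

Summary:
  λ = -4: algebraic multiplicity = 5, geometric multiplicity = 2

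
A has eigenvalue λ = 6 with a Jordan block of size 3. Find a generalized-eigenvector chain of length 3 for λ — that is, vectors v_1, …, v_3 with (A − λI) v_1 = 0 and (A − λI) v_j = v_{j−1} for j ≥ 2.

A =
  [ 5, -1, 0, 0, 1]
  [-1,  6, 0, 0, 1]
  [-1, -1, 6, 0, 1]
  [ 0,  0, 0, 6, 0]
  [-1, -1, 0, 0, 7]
A Jordan chain for λ = 6 of length 3:
v_1 = (1, 0, 1, 0, 1)ᵀ
v_2 = (-1, -1, -1, 0, -1)ᵀ
v_3 = (1, 0, 0, 0, 0)ᵀ

Let N = A − (6)·I. We want v_3 with N^3 v_3 = 0 but N^2 v_3 ≠ 0; then v_{j-1} := N · v_j for j = 3, …, 2.

Pick v_3 = (1, 0, 0, 0, 0)ᵀ.
Then v_2 = N · v_3 = (-1, -1, -1, 0, -1)ᵀ.
Then v_1 = N · v_2 = (1, 0, 1, 0, 1)ᵀ.

Sanity check: (A − (6)·I) v_1 = (0, 0, 0, 0, 0)ᵀ = 0. ✓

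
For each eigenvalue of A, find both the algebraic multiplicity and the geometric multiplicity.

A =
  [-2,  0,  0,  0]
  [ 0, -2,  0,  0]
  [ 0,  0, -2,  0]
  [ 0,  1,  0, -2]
λ = -2: alg = 4, geom = 3

Step 1 — factor the characteristic polynomial to read off the algebraic multiplicities:
  χ_A(x) = (x + 2)^4

Step 2 — compute geometric multiplicities via the rank-nullity identity g(λ) = n − rank(A − λI):
  rank(A − (-2)·I) = 1, so dim ker(A − (-2)·I) = n − 1 = 3

Summary:
  λ = -2: algebraic multiplicity = 4, geometric multiplicity = 3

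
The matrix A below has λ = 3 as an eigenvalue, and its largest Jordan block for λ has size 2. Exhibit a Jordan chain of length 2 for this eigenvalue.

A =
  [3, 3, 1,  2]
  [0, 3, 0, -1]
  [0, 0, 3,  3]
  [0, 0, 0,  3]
A Jordan chain for λ = 3 of length 2:
v_1 = (3, 0, 0, 0)ᵀ
v_2 = (0, 1, 0, 0)ᵀ

Let N = A − (3)·I. We want v_2 with N^2 v_2 = 0 but N^1 v_2 ≠ 0; then v_{j-1} := N · v_j for j = 2, …, 2.

Pick v_2 = (0, 1, 0, 0)ᵀ.
Then v_1 = N · v_2 = (3, 0, 0, 0)ᵀ.

Sanity check: (A − (3)·I) v_1 = (0, 0, 0, 0)ᵀ = 0. ✓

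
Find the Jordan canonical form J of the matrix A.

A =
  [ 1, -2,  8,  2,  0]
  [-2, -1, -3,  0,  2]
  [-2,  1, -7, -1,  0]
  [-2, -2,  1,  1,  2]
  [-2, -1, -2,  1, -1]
J_1(-3) ⊕ J_3(-1) ⊕ J_1(-1)

The characteristic polynomial is
  det(x·I − A) = x^5 + 7*x^4 + 18*x^3 + 22*x^2 + 13*x + 3 = (x + 1)^4*(x + 3)

Eigenvalues and multiplicities (the geometric multiplicity of λ is n − rank(A − λI), which equals the number of Jordan blocks for λ):
  λ = -3: algebraic multiplicity = 1, geometric multiplicity = 1
  λ = -1: algebraic multiplicity = 4, geometric multiplicity = 2

Determining the block sizes for each eigenvalue:
  λ = -3: one block (gm = 1), so the single block has size am = 1 → block sizes [1]
  λ = -1: with am = 4 and gm = 2, the partition is not yet determined (e.g. several partitions of 4 into 2 parts exist). Let N = A − (-1)·I. Computing rank(N^1) = 3, rank(N^2) = 2, rank(N^3) = 1; the number of blocks of size ≥ j is rank(N^{j−1}) − rank(N^j), giving [2, 1, 1]. So we have 1 block(s) of size 3, 1 block(s) of size 1 → block sizes [3, 1]

Assembling the blocks gives a Jordan form
J =
  [-3,  0,  0,  0,  0]
  [ 0, -1,  1,  0,  0]
  [ 0,  0, -1,  1,  0]
  [ 0,  0,  0, -1,  0]
  [ 0,  0,  0,  0, -1]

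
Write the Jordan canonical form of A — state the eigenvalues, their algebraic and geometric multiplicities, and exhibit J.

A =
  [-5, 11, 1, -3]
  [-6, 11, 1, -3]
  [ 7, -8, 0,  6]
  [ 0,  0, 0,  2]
J_3(2) ⊕ J_1(2)

The characteristic polynomial is
  det(x·I − A) = x^4 - 8*x^3 + 24*x^2 - 32*x + 16 = (x - 2)^4

Eigenvalues and multiplicities (the geometric multiplicity of λ is n − rank(A − λI), which equals the number of Jordan blocks for λ):
  λ = 2: algebraic multiplicity = 4, geometric multiplicity = 2

Determining the block sizes for each eigenvalue:
  λ = 2: with am = 4 and gm = 2, the partition is not yet determined (e.g. several partitions of 4 into 2 parts exist). Let N = A − (2)·I. Computing rank(N^1) = 2, rank(N^2) = 1, rank(N^3) = 0; the number of blocks of size ≥ j is rank(N^{j−1}) − rank(N^j), giving [2, 1, 1]. So we have 1 block(s) of size 3, 1 block(s) of size 1 → block sizes [3, 1]

Assembling the blocks gives a Jordan form
J =
  [2, 1, 0, 0]
  [0, 2, 1, 0]
  [0, 0, 2, 0]
  [0, 0, 0, 2]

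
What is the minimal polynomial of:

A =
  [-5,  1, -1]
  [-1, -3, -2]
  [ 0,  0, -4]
x^3 + 12*x^2 + 48*x + 64

The characteristic polynomial is χ_A(x) = (x + 4)^3, so the eigenvalues are known. The minimal polynomial is
  m_A(x) = Π_λ (x − λ)^{k_λ}
where k_λ is the size of the *largest* Jordan block for λ (equivalently, the smallest k with (A − λI)^k v = 0 for every generalised eigenvector v of λ).

  λ = -4: largest Jordan block has size 3, contributing (x + 4)^3

So m_A(x) = (x + 4)^3 = x^3 + 12*x^2 + 48*x + 64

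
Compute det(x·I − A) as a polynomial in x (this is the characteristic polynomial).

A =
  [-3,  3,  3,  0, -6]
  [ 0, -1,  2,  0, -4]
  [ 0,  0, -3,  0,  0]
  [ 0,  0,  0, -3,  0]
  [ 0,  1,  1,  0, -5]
x^5 + 15*x^4 + 90*x^3 + 270*x^2 + 405*x + 243

Expanding det(x·I − A) (e.g. by cofactor expansion or by noting that A is similar to its Jordan form J, which has the same characteristic polynomial as A) gives
  χ_A(x) = x^5 + 15*x^4 + 90*x^3 + 270*x^2 + 405*x + 243
which factors as (x + 3)^5. The eigenvalues (with algebraic multiplicities) are λ = -3 with multiplicity 5.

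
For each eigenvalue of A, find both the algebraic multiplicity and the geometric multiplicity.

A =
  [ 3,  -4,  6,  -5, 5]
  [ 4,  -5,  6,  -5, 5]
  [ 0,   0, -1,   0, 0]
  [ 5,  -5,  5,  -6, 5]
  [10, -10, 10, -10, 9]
λ = -1: alg = 4, geom = 3; λ = 4: alg = 1, geom = 1

Step 1 — factor the characteristic polynomial to read off the algebraic multiplicities:
  χ_A(x) = (x - 4)*(x + 1)^4

Step 2 — compute geometric multiplicities via the rank-nullity identity g(λ) = n − rank(A − λI):
  rank(A − (-1)·I) = 2, so dim ker(A − (-1)·I) = n − 2 = 3
  rank(A − (4)·I) = 4, so dim ker(A − (4)·I) = n − 4 = 1

Summary:
  λ = -1: algebraic multiplicity = 4, geometric multiplicity = 3
  λ = 4: algebraic multiplicity = 1, geometric multiplicity = 1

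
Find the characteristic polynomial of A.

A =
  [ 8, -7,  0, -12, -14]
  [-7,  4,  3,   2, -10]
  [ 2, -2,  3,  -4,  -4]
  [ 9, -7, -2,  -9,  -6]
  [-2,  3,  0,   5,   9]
x^5 - 15*x^4 + 90*x^3 - 270*x^2 + 405*x - 243

Expanding det(x·I − A) (e.g. by cofactor expansion or by noting that A is similar to its Jordan form J, which has the same characteristic polynomial as A) gives
  χ_A(x) = x^5 - 15*x^4 + 90*x^3 - 270*x^2 + 405*x - 243
which factors as (x - 3)^5. The eigenvalues (with algebraic multiplicities) are λ = 3 with multiplicity 5.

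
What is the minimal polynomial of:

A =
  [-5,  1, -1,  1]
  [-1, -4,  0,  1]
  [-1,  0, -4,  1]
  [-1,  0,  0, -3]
x^3 + 12*x^2 + 48*x + 64

The characteristic polynomial is χ_A(x) = (x + 4)^4, so the eigenvalues are known. The minimal polynomial is
  m_A(x) = Π_λ (x − λ)^{k_λ}
where k_λ is the size of the *largest* Jordan block for λ (equivalently, the smallest k with (A − λI)^k v = 0 for every generalised eigenvector v of λ).

  λ = -4: largest Jordan block has size 3, contributing (x + 4)^3

So m_A(x) = (x + 4)^3 = x^3 + 12*x^2 + 48*x + 64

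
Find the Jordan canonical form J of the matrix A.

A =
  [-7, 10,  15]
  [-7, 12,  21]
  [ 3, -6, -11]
J_2(-2) ⊕ J_1(-2)

The characteristic polynomial is
  det(x·I − A) = x^3 + 6*x^2 + 12*x + 8 = (x + 2)^3

Eigenvalues and multiplicities (the geometric multiplicity of λ is n − rank(A − λI), which equals the number of Jordan blocks for λ):
  λ = -2: algebraic multiplicity = 3, geometric multiplicity = 2

Determining the block sizes for each eigenvalue:
  λ = -2: 2 blocks summing to 3 forces exactly one block of size 2 and the rest size 1 → block sizes [2, 1]

Assembling the blocks gives a Jordan form
J =
  [-2,  1,  0]
  [ 0, -2,  0]
  [ 0,  0, -2]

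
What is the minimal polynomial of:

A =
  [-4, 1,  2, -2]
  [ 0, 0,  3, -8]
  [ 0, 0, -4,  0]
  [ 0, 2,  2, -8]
x^3 + 12*x^2 + 48*x + 64

The characteristic polynomial is χ_A(x) = (x + 4)^4, so the eigenvalues are known. The minimal polynomial is
  m_A(x) = Π_λ (x − λ)^{k_λ}
where k_λ is the size of the *largest* Jordan block for λ (equivalently, the smallest k with (A − λI)^k v = 0 for every generalised eigenvector v of λ).

  λ = -4: largest Jordan block has size 3, contributing (x + 4)^3

So m_A(x) = (x + 4)^3 = x^3 + 12*x^2 + 48*x + 64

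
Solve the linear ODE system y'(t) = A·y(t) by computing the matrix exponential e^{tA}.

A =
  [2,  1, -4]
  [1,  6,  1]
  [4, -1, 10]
e^{tA} =
  [t^2*exp(6*t)/2 - 4*t*exp(6*t) + exp(6*t), t*exp(6*t), t^2*exp(6*t)/2 - 4*t*exp(6*t)]
  [t*exp(6*t), exp(6*t), t*exp(6*t)]
  [-t^2*exp(6*t)/2 + 4*t*exp(6*t), -t*exp(6*t), -t^2*exp(6*t)/2 + 4*t*exp(6*t) + exp(6*t)]

Strategy: write A = P · J · P⁻¹ where J is a Jordan canonical form, so e^{tA} = P · e^{tJ} · P⁻¹, and e^{tJ} can be computed block-by-block.

A has Jordan form
J =
  [6, 1, 0]
  [0, 6, 1]
  [0, 0, 6]
(up to reordering of blocks).

Per-block formulas:
  For a 3×3 Jordan block J_3(6): exp(t · J_3(6)) = e^(6t)·(I + t·N + (t^2/2)·N^2), where N is the 3×3 nilpotent shift.

After assembling e^{tJ} and conjugating by P, we get:

e^{tA} =
  [t^2*exp(6*t)/2 - 4*t*exp(6*t) + exp(6*t), t*exp(6*t), t^2*exp(6*t)/2 - 4*t*exp(6*t)]
  [t*exp(6*t), exp(6*t), t*exp(6*t)]
  [-t^2*exp(6*t)/2 + 4*t*exp(6*t), -t*exp(6*t), -t^2*exp(6*t)/2 + 4*t*exp(6*t) + exp(6*t)]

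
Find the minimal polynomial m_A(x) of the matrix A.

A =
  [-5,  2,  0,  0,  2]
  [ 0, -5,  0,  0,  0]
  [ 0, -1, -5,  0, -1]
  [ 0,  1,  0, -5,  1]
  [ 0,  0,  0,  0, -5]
x^2 + 10*x + 25

The characteristic polynomial is χ_A(x) = (x + 5)^5, so the eigenvalues are known. The minimal polynomial is
  m_A(x) = Π_λ (x − λ)^{k_λ}
where k_λ is the size of the *largest* Jordan block for λ (equivalently, the smallest k with (A − λI)^k v = 0 for every generalised eigenvector v of λ).

  λ = -5: largest Jordan block has size 2, contributing (x + 5)^2

So m_A(x) = (x + 5)^2 = x^2 + 10*x + 25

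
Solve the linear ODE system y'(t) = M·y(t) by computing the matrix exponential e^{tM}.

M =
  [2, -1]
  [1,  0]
e^{tM} =
  [t*exp(t) + exp(t), -t*exp(t)]
  [t*exp(t), -t*exp(t) + exp(t)]

Strategy: write M = P · J · P⁻¹ where J is a Jordan canonical form, so e^{tM} = P · e^{tJ} · P⁻¹, and e^{tJ} can be computed block-by-block.

M has Jordan form
J =
  [1, 1]
  [0, 1]
(up to reordering of blocks).

Per-block formulas:
  For a 2×2 Jordan block J_2(1): exp(t · J_2(1)) = e^(1t)·(I + t·N), where N is the 2×2 nilpotent shift.

After assembling e^{tJ} and conjugating by P, we get:

e^{tM} =
  [t*exp(t) + exp(t), -t*exp(t)]
  [t*exp(t), -t*exp(t) + exp(t)]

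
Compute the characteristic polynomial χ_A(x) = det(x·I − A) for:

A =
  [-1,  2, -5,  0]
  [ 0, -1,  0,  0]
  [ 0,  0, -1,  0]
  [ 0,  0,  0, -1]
x^4 + 4*x^3 + 6*x^2 + 4*x + 1

Expanding det(x·I − A) (e.g. by cofactor expansion or by noting that A is similar to its Jordan form J, which has the same characteristic polynomial as A) gives
  χ_A(x) = x^4 + 4*x^3 + 6*x^2 + 4*x + 1
which factors as (x + 1)^4. The eigenvalues (with algebraic multiplicities) are λ = -1 with multiplicity 4.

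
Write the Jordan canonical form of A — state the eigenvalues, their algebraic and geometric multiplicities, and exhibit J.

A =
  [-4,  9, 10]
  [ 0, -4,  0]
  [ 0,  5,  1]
J_2(-4) ⊕ J_1(1)

The characteristic polynomial is
  det(x·I − A) = x^3 + 7*x^2 + 8*x - 16 = (x - 1)*(x + 4)^2

Eigenvalues and multiplicities (the geometric multiplicity of λ is n − rank(A − λI), which equals the number of Jordan blocks for λ):
  λ = -4: algebraic multiplicity = 2, geometric multiplicity = 1
  λ = 1: algebraic multiplicity = 1, geometric multiplicity = 1

Determining the block sizes for each eigenvalue:
  λ = -4: one block (gm = 1), so the single block has size am = 2 → block sizes [2]
  λ = 1: one block (gm = 1), so the single block has size am = 1 → block sizes [1]

Assembling the blocks gives a Jordan form
J =
  [-4,  1, 0]
  [ 0, -4, 0]
  [ 0,  0, 1]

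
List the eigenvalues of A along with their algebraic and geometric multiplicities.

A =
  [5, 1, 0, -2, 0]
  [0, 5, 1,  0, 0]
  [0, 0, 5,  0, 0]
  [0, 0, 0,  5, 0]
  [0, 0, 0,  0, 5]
λ = 5: alg = 5, geom = 3

Step 1 — factor the characteristic polynomial to read off the algebraic multiplicities:
  χ_A(x) = (x - 5)^5

Step 2 — compute geometric multiplicities via the rank-nullity identity g(λ) = n − rank(A − λI):
  rank(A − (5)·I) = 2, so dim ker(A − (5)·I) = n − 2 = 3

Summary:
  λ = 5: algebraic multiplicity = 5, geometric multiplicity = 3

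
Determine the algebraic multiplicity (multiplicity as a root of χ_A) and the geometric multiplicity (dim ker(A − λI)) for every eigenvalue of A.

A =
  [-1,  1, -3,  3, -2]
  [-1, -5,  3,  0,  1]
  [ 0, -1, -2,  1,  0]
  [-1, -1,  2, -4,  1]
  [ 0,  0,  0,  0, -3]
λ = -3: alg = 5, geom = 3

Step 1 — factor the characteristic polynomial to read off the algebraic multiplicities:
  χ_A(x) = (x + 3)^5

Step 2 — compute geometric multiplicities via the rank-nullity identity g(λ) = n − rank(A − λI):
  rank(A − (-3)·I) = 2, so dim ker(A − (-3)·I) = n − 2 = 3

Summary:
  λ = -3: algebraic multiplicity = 5, geometric multiplicity = 3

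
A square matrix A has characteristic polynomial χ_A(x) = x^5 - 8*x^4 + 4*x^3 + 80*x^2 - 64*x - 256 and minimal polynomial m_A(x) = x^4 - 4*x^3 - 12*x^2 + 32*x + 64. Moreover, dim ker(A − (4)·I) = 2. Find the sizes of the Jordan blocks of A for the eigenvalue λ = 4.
Block sizes for λ = 4: [2, 1]

Step 1 — from the characteristic polynomial, algebraic multiplicity of λ = 4 is 3. From dim ker(A − (4)·I) = 2, there are exactly 2 Jordan blocks for λ = 4.
Step 2 — from the minimal polynomial, the factor (x − 4)^2 tells us the largest block for λ = 4 has size 2.
Step 3 — with total size 3, 2 blocks, and largest block 2, the block sizes (in nonincreasing order) are [2, 1].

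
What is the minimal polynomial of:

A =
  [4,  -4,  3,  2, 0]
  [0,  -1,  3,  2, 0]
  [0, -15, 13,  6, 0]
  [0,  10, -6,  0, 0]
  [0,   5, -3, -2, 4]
x^3 - 12*x^2 + 48*x - 64

The characteristic polynomial is χ_A(x) = (x - 4)^5, so the eigenvalues are known. The minimal polynomial is
  m_A(x) = Π_λ (x − λ)^{k_λ}
where k_λ is the size of the *largest* Jordan block for λ (equivalently, the smallest k with (A − λI)^k v = 0 for every generalised eigenvector v of λ).

  λ = 4: largest Jordan block has size 3, contributing (x − 4)^3

So m_A(x) = (x - 4)^3 = x^3 - 12*x^2 + 48*x - 64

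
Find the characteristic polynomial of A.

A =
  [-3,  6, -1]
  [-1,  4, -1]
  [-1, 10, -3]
x^3 + 2*x^2

Expanding det(x·I − A) (e.g. by cofactor expansion or by noting that A is similar to its Jordan form J, which has the same characteristic polynomial as A) gives
  χ_A(x) = x^3 + 2*x^2
which factors as x^2*(x + 2). The eigenvalues (with algebraic multiplicities) are λ = -2 with multiplicity 1, λ = 0 with multiplicity 2.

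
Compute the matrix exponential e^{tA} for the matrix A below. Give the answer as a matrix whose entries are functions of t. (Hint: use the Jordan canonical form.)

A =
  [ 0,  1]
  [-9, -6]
e^{tA} =
  [3*t*exp(-3*t) + exp(-3*t), t*exp(-3*t)]
  [-9*t*exp(-3*t), -3*t*exp(-3*t) + exp(-3*t)]

Strategy: write A = P · J · P⁻¹ where J is a Jordan canonical form, so e^{tA} = P · e^{tJ} · P⁻¹, and e^{tJ} can be computed block-by-block.

A has Jordan form
J =
  [-3,  1]
  [ 0, -3]
(up to reordering of blocks).

Per-block formulas:
  For a 2×2 Jordan block J_2(-3): exp(t · J_2(-3)) = e^(-3t)·(I + t·N), where N is the 2×2 nilpotent shift.

After assembling e^{tJ} and conjugating by P, we get:

e^{tA} =
  [3*t*exp(-3*t) + exp(-3*t), t*exp(-3*t)]
  [-9*t*exp(-3*t), -3*t*exp(-3*t) + exp(-3*t)]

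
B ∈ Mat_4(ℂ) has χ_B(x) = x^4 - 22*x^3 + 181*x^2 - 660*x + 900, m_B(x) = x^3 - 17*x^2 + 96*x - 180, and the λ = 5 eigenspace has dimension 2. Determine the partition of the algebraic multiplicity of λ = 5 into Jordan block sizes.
Block sizes for λ = 5: [1, 1]

Step 1 — from the characteristic polynomial, algebraic multiplicity of λ = 5 is 2. From dim ker(B − (5)·I) = 2, there are exactly 2 Jordan blocks for λ = 5.
Step 2 — from the minimal polynomial, the factor (x − 5) tells us the largest block for λ = 5 has size 1.
Step 3 — with total size 2, 2 blocks, and largest block 1, the block sizes (in nonincreasing order) are [1, 1].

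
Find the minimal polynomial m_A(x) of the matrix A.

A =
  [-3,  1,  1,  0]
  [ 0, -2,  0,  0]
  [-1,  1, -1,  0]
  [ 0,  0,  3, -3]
x^3 + 7*x^2 + 16*x + 12

The characteristic polynomial is χ_A(x) = (x + 2)^3*(x + 3), so the eigenvalues are known. The minimal polynomial is
  m_A(x) = Π_λ (x − λ)^{k_λ}
where k_λ is the size of the *largest* Jordan block for λ (equivalently, the smallest k with (A − λI)^k v = 0 for every generalised eigenvector v of λ).

  λ = -3: largest Jordan block has size 1, contributing (x + 3)
  λ = -2: largest Jordan block has size 2, contributing (x + 2)^2

So m_A(x) = (x + 2)^2*(x + 3) = x^3 + 7*x^2 + 16*x + 12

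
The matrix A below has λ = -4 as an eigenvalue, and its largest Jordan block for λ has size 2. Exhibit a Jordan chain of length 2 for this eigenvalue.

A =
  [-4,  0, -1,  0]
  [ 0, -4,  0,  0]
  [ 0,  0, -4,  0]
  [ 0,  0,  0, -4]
A Jordan chain for λ = -4 of length 2:
v_1 = (-1, 0, 0, 0)ᵀ
v_2 = (0, 0, 1, 0)ᵀ

Let N = A − (-4)·I. We want v_2 with N^2 v_2 = 0 but N^1 v_2 ≠ 0; then v_{j-1} := N · v_j for j = 2, …, 2.

Pick v_2 = (0, 0, 1, 0)ᵀ.
Then v_1 = N · v_2 = (-1, 0, 0, 0)ᵀ.

Sanity check: (A − (-4)·I) v_1 = (0, 0, 0, 0)ᵀ = 0. ✓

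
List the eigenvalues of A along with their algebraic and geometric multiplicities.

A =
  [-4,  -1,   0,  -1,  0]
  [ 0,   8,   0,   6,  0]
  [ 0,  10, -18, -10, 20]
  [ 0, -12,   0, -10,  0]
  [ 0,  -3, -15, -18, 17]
λ = -4: alg = 2, geom = 1; λ = -3: alg = 1, geom = 1; λ = 2: alg = 2, geom = 2

Step 1 — factor the characteristic polynomial to read off the algebraic multiplicities:
  χ_A(x) = (x - 2)^2*(x + 3)*(x + 4)^2

Step 2 — compute geometric multiplicities via the rank-nullity identity g(λ) = n − rank(A − λI):
  rank(A − (-4)·I) = 4, so dim ker(A − (-4)·I) = n − 4 = 1
  rank(A − (-3)·I) = 4, so dim ker(A − (-3)·I) = n − 4 = 1
  rank(A − (2)·I) = 3, so dim ker(A − (2)·I) = n − 3 = 2

Summary:
  λ = -4: algebraic multiplicity = 2, geometric multiplicity = 1
  λ = -3: algebraic multiplicity = 1, geometric multiplicity = 1
  λ = 2: algebraic multiplicity = 2, geometric multiplicity = 2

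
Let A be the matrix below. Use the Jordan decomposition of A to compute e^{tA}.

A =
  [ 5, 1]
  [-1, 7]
e^{tA} =
  [-t*exp(6*t) + exp(6*t), t*exp(6*t)]
  [-t*exp(6*t), t*exp(6*t) + exp(6*t)]

Strategy: write A = P · J · P⁻¹ where J is a Jordan canonical form, so e^{tA} = P · e^{tJ} · P⁻¹, and e^{tJ} can be computed block-by-block.

A has Jordan form
J =
  [6, 1]
  [0, 6]
(up to reordering of blocks).

Per-block formulas:
  For a 2×2 Jordan block J_2(6): exp(t · J_2(6)) = e^(6t)·(I + t·N), where N is the 2×2 nilpotent shift.

After assembling e^{tJ} and conjugating by P, we get:

e^{tA} =
  [-t*exp(6*t) + exp(6*t), t*exp(6*t)]
  [-t*exp(6*t), t*exp(6*t) + exp(6*t)]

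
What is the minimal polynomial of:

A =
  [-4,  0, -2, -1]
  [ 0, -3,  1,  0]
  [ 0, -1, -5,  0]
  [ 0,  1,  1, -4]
x^3 + 12*x^2 + 48*x + 64

The characteristic polynomial is χ_A(x) = (x + 4)^4, so the eigenvalues are known. The minimal polynomial is
  m_A(x) = Π_λ (x − λ)^{k_λ}
where k_λ is the size of the *largest* Jordan block for λ (equivalently, the smallest k with (A − λI)^k v = 0 for every generalised eigenvector v of λ).

  λ = -4: largest Jordan block has size 3, contributing (x + 4)^3

So m_A(x) = (x + 4)^3 = x^3 + 12*x^2 + 48*x + 64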